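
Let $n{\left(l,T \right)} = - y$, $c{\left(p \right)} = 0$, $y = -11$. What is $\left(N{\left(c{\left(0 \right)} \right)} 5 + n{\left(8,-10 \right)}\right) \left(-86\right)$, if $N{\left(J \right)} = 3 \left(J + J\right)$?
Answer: $-946$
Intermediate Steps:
$N{\left(J \right)} = 6 J$ ($N{\left(J \right)} = 3 \cdot 2 J = 6 J$)
$n{\left(l,T \right)} = 11$ ($n{\left(l,T \right)} = \left(-1\right) \left(-11\right) = 11$)
$\left(N{\left(c{\left(0 \right)} \right)} 5 + n{\left(8,-10 \right)}\right) \left(-86\right) = \left(6 \cdot 0 \cdot 5 + 11\right) \left(-86\right) = \left(0 \cdot 5 + 11\right) \left(-86\right) = \left(0 + 11\right) \left(-86\right) = 11 \left(-86\right) = -946$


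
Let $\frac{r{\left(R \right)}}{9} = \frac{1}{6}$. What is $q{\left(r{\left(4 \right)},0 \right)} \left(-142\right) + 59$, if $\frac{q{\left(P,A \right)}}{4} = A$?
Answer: $59$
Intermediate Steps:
$r{\left(R \right)} = \frac{3}{2}$ ($r{\left(R \right)} = \frac{9}{6} = 9 \cdot \frac{1}{6} = \frac{3}{2}$)
$q{\left(P,A \right)} = 4 A$
$q{\left(r{\left(4 \right)},0 \right)} \left(-142\right) + 59 = 4 \cdot 0 \left(-142\right) + 59 = 0 \left(-142\right) + 59 = 0 + 59 = 59$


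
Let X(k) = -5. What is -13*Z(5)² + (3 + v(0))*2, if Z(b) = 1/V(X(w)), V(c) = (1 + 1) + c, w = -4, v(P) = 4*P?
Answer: 41/9 ≈ 4.5556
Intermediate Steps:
V(c) = 2 + c
Z(b) = -⅓ (Z(b) = 1/(2 - 5) = 1/(-3) = -⅓)
-13*Z(5)² + (3 + v(0))*2 = -13*(-⅓)² + (3 + 4*0)*2 = -13*⅑ + (3 + 0)*2 = -13/9 + 3*2 = -13/9 + 6 = 41/9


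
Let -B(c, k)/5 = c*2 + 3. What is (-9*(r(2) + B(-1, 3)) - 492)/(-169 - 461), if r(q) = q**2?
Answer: 23/30 ≈ 0.76667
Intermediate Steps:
B(c, k) = -15 - 10*c (B(c, k) = -5*(c*2 + 3) = -5*(2*c + 3) = -5*(3 + 2*c) = -15 - 10*c)
(-9*(r(2) + B(-1, 3)) - 492)/(-169 - 461) = (-9*(2**2 + (-15 - 10*(-1))) - 492)/(-169 - 461) = (-9*(4 + (-15 + 10)) - 492)/(-630) = (-9*(4 - 5) - 492)*(-1/630) = (-9*(-1) - 492)*(-1/630) = (9 - 492)*(-1/630) = -483*(-1/630) = 23/30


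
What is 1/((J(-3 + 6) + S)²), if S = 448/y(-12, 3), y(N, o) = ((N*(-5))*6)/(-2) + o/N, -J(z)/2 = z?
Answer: 10609/763876 ≈ 0.013888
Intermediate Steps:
J(z) = -2*z
y(N, o) = 15*N + o/N (y(N, o) = (-5*N*6)*(-½) + o/N = -30*N*(-½) + o/N = 15*N + o/N)
S = -256/103 (S = 448/(15*(-12) + 3/(-12)) = 448/(-180 + 3*(-1/12)) = 448/(-180 - ¼) = 448/(-721/4) = 448*(-4/721) = -256/103 ≈ -2.4854)
1/((J(-3 + 6) + S)²) = 1/((-2*(-3 + 6) - 256/103)²) = 1/((-2*3 - 256/103)²) = 1/((-6 - 256/103)²) = 1/((-874/103)²) = 1/(763876/10609) = 10609/763876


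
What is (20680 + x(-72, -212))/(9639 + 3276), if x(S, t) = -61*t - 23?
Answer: 33589/12915 ≈ 2.6008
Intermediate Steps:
x(S, t) = -23 - 61*t
(20680 + x(-72, -212))/(9639 + 3276) = (20680 + (-23 - 61*(-212)))/(9639 + 3276) = (20680 + (-23 + 12932))/12915 = (20680 + 12909)*(1/12915) = 33589*(1/12915) = 33589/12915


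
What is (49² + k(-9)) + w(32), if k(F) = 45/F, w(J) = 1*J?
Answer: 2428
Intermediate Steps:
w(J) = J
(49² + k(-9)) + w(32) = (49² + 45/(-9)) + 32 = (2401 + 45*(-⅑)) + 32 = (2401 - 5) + 32 = 2396 + 32 = 2428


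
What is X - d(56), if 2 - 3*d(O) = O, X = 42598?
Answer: 42616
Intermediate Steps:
d(O) = ⅔ - O/3
X - d(56) = 42598 - (⅔ - ⅓*56) = 42598 - (⅔ - 56/3) = 42598 - 1*(-18) = 42598 + 18 = 42616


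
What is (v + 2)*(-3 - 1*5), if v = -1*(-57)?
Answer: -472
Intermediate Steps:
v = 57
(v + 2)*(-3 - 1*5) = (57 + 2)*(-3 - 1*5) = 59*(-3 - 5) = 59*(-8) = -472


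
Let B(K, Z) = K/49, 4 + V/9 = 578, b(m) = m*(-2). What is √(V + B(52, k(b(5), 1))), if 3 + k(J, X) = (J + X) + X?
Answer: √253186/7 ≈ 71.882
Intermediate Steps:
b(m) = -2*m
V = 5166 (V = -36 + 9*578 = -36 + 5202 = 5166)
k(J, X) = -3 + J + 2*X (k(J, X) = -3 + ((J + X) + X) = -3 + (J + 2*X) = -3 + J + 2*X)
B(K, Z) = K/49 (B(K, Z) = K*(1/49) = K/49)
√(V + B(52, k(b(5), 1))) = √(5166 + (1/49)*52) = √(5166 + 52/49) = √(253186/49) = √253186/7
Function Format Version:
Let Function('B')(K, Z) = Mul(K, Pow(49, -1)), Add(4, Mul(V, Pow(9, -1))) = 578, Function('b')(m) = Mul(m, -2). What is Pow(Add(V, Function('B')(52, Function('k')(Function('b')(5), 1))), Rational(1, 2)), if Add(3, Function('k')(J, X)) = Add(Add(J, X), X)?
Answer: Mul(Rational(1, 7), Pow(253186, Rational(1, 2))) ≈ 71.882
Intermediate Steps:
Function('b')(m) = Mul(-2, m)
V = 5166 (V = Add(-36, Mul(9, 578)) = Add(-36, 5202) = 5166)
Function('k')(J, X) = Add(-3, J, Mul(2, X)) (Function('k')(J, X) = Add(-3, Add(Add(J, X), X)) = Add(-3, Add(J, Mul(2, X))) = Add(-3, J, Mul(2, X)))
Function('B')(K, Z) = Mul(Rational(1, 49), K) (Function('B')(K, Z) = Mul(K, Rational(1, 49)) = Mul(Rational(1, 49), K))
Pow(Add(V, Function('B')(52, Function('k')(Function('b')(5), 1))), Rational(1, 2)) = Pow(Add(5166, Mul(Rational(1, 49), 52)), Rational(1, 2)) = Pow(Add(5166, Rational(52, 49)), Rational(1, 2)) = Pow(Rational(253186, 49), Rational(1, 2)) = Mul(Rational(1, 7), Pow(253186, Rational(1, 2)))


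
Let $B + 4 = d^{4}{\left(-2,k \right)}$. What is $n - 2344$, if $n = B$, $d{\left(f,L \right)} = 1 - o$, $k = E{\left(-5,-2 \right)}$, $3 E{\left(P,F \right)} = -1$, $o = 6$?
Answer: $-1723$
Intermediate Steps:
$E{\left(P,F \right)} = - \frac{1}{3}$ ($E{\left(P,F \right)} = \frac{1}{3} \left(-1\right) = - \frac{1}{3}$)
$k = - \frac{1}{3} \approx -0.33333$
$d{\left(f,L \right)} = -5$ ($d{\left(f,L \right)} = 1 - 6 = -5$)
$B = 621$ ($B = -4 + \left(-5\right)^{4} = -4 + 625 = 621$)
$n = 621$
$n - 2344 = 621 - 2344 = -1723$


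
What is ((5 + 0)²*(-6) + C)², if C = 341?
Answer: 36481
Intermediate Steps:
((5 + 0)²*(-6) + C)² = ((5 + 0)²*(-6) + 341)² = (5²*(-6) + 341)² = (25*(-6) + 341)² = (-150 + 341)² = 191² = 36481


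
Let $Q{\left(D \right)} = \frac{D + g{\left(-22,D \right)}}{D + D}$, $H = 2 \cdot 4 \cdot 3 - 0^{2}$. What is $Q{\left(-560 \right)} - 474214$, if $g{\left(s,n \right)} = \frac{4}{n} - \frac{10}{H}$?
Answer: $- \frac{111535015111}{235200} \approx -4.7421 \cdot 10^{5}$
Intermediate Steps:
$H = 24$ ($H = 8 \cdot 3 - 0 = 24 + 0 = 24$)
$g{\left(s,n \right)} = - \frac{5}{12} + \frac{4}{n}$ ($g{\left(s,n \right)} = \frac{4}{n} - \frac{10}{24} = \frac{4}{n} - \frac{5}{12} = - \frac{5}{12} + \frac{4}{n}$)
$Q{\left(D \right)} = \frac{- \frac{5}{12} + D + \frac{4}{D}}{2 D}$ ($Q{\left(D \right)} = \frac{D - \left(\frac{5}{12} - \frac{4}{D}\right)}{D + D} = \frac{- \frac{5}{12} + D + \frac{4}{D}}{2 D}$)
$Q{\left(-560 \right)} - 474214 = \left(\frac{1}{2} + \frac{2}{313600} - \frac{5}{24 \left(-560\right)}\right) - 474214 = \left(\frac{1}{2} + 2 \cdot \frac{1}{313600} - - \frac{1}{2688}\right) - 474214 = \left(\frac{1}{2} + \frac{1}{156800} + \frac{1}{2688}\right) - 474214 = \frac{117689}{235200} - 474214 = - \frac{111535015111}{235200}$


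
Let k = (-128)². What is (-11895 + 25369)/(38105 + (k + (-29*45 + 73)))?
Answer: 13474/53257 ≈ 0.25300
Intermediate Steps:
k = 16384
(-11895 + 25369)/(38105 + (k + (-29*45 + 73))) = (-11895 + 25369)/(38105 + (16384 + (-29*45 + 73))) = 13474/(38105 + (16384 + (-1305 + 73))) = 13474/(38105 + (16384 - 1232)) = 13474/(38105 + 15152) = 13474/53257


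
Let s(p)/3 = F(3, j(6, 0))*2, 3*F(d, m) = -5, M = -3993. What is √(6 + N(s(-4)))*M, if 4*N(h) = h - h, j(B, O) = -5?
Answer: -3993*√6 ≈ -9780.8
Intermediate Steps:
F(d, m) = -5/3 (F(d, m) = (⅓)*(-5) = -5/3)
s(p) = -10 (s(p) = 3*(-5/3*2) = 3*(-10/3) = -10)
N(h) = 0 (N(h) = (h - h)/4 = (¼)*0 = 0)
√(6 + N(s(-4)))*M = √(6 + 0)*(-3993) = √6*(-3993) = -3993*√6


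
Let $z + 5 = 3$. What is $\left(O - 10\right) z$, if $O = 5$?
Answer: $10$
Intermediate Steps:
$z = -2$ ($z = -5 + 3 = -2$)
$\left(O - 10\right) z = \left(5 - 10\right) \left(-2\right) = \left(-5\right) \left(-2\right) = 10$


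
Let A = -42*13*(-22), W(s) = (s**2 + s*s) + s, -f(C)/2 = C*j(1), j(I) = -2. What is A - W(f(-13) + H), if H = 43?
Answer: 11859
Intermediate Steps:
f(C) = 4*C (f(C) = -2*C*(-2) = -(-4)*C = 4*C)
W(s) = s + 2*s**2 (W(s) = (s**2 + s**2) + s = 2*s**2 + s = s + 2*s**2)
A = 12012 (A = -546*(-22) = 12012)
A - W(f(-13) + H) = 12012 - (4*(-13) + 43)*(1 + 2*(4*(-13) + 43)) = 12012 - (-52 + 43)*(1 + 2*(-52 + 43)) = 12012 - (-9)*(1 + 2*(-9)) = 12012 - (-9)*(1 - 18) = 12012 - (-9)*(-17) = 12012 - 1*153 = 12012 - 153 = 11859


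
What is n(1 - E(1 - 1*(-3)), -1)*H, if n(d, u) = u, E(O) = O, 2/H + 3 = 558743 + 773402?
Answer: -1/666071 ≈ -1.5013e-6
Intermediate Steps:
H = 1/666071 (H = 2/(-3 + (558743 + 773402)) = 2/(-3 + 1332145) = 2/1332142 = 2*(1/1332142) = 1/666071 ≈ 1.5013e-6)
n(1 - E(1 - 1*(-3)), -1)*H = -1*1/666071 = -1/666071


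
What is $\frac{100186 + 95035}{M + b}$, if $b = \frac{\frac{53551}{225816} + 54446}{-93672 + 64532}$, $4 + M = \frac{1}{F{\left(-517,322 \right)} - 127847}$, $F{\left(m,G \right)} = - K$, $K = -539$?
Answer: $- \frac{4542803852789881120}{136559034331581} \approx -33266.0$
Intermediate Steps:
$F{\left(m,G \right)} = 539$ ($F{\left(m,G \right)} = \left(-1\right) \left(-539\right) = 539$)
$M = - \frac{509233}{127308}$ ($M = -4 + \frac{1}{539 - 127847} = -4 + \frac{1}{-127308} = -4 - \frac{1}{127308} = - \frac{509233}{127308} \approx -4.0$)
$b = - \frac{12294831487}{6580278240}$ ($b = \frac{53551 \cdot \frac{1}{225816} + 54446}{-29140} = \left(\frac{53551}{225816} + 54446\right) \left(- \frac{1}{29140}\right) = \frac{12294831487}{225816} \left(- \frac{1}{29140}\right) = - \frac{12294831487}{6580278240} \approx -1.8684$)
$\frac{100186 + 95035}{M + b} = \frac{100186 + 95035}{- \frac{509233}{127308} - \frac{12294831487}{6580278240}} = \frac{195221}{- \frac{136559034331581}{23270057282720}} = 195221 \left(- \frac{23270057282720}{136559034331581}\right) = - \frac{4542803852789881120}{136559034331581}$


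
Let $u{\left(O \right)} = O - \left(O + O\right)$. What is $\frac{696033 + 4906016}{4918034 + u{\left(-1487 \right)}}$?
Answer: $\frac{5602049}{4919521} \approx 1.1387$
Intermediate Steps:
$u{\left(O \right)} = - O$ ($u{\left(O \right)} = O - 2 O = - O$)
$\frac{696033 + 4906016}{4918034 + u{\left(-1487 \right)}} = \frac{696033 + 4906016}{4918034 - -1487} = \frac{5602049}{4918034 + 1487} = \frac{5602049}{4919521}$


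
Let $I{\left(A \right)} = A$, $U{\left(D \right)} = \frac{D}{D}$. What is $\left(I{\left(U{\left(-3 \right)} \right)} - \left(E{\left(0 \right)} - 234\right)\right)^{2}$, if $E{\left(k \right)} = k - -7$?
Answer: $51984$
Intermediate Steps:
$E{\left(k \right)} = 7 + k$ ($E{\left(k \right)} = k + 7 = 7 + k$)
$U{\left(D \right)} = 1$
$\left(I{\left(U{\left(-3 \right)} \right)} - \left(E{\left(0 \right)} - 234\right)\right)^{2} = \left(1 - \left(\left(7 + 0\right) - 234\right)\right)^{2} = \left(1 - \left(7 - 234\right)\right)^{2} = \left(1 - -227\right)^{2} = \left(1 + 227\right)^{2} = 228^{2} = 51984$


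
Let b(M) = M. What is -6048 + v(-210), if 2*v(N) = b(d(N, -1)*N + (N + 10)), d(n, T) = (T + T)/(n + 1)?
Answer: -1285142/209 ≈ -6149.0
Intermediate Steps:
d(n, T) = 2*T/(1 + n) (d(n, T) = (2*T)/(1 + n) = 2*T/(1 + n))
v(N) = 5 + N/2 - N/(1 + N) (v(N) = ((2*(-1)/(1 + N))*N + (N + 10))/2 = ((-2/(1 + N))*N + (10 + N))/2 = (-2*N/(1 + N) + (10 + N))/2 = (10 + N - 2*N/(1 + N))/2 = 5 + N/2 - N/(1 + N))
-6048 + v(-210) = -6048 + (10 + (-210)² + 9*(-210))/(2*(1 - 210)) = -6048 + (½)*(10 + 44100 - 1890)/(-209) = -6048 + (½)*(-1/209)*42220 = -6048 - 21110/209 = -1285142/209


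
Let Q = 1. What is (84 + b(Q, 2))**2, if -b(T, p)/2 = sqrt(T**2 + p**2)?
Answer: 7076 - 336*sqrt(5) ≈ 6324.7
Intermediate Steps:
b(T, p) = -2*sqrt(T**2 + p**2)
(84 + b(Q, 2))**2 = (84 - 2*sqrt(1**2 + 2**2))**2 = (84 - 2*sqrt(1 + 4))**2 = (84 - 2*sqrt(5))**2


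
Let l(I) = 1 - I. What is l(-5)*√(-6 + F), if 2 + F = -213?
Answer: 6*I*√221 ≈ 89.196*I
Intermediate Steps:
F = -215 (F = -2 - 213 = -215)
l(-5)*√(-6 + F) = (1 - 1*(-5))*√(-6 - 215) = (1 + 5)*√(-221) = 6*(I*√221) = 6*I*√221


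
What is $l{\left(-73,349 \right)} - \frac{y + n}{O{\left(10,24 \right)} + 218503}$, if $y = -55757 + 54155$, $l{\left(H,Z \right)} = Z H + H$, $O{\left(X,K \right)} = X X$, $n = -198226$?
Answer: $- \frac{5585106822}{218603} \approx -25549.0$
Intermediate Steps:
$O{\left(X,K \right)} = X^{2}$
$l{\left(H,Z \right)} = H + H Z$ ($l{\left(H,Z \right)} = H Z + H = H + H Z$)
$y = -1602$
$l{\left(-73,349 \right)} - \frac{y + n}{O{\left(10,24 \right)} + 218503} = - 73 \left(1 + 349\right) - \frac{-1602 - 198226}{10^{2} + 218503} = \left(-73\right) 350 - - \frac{199828}{100 + 218503} = -25550 - - \frac{199828}{218603} = -25550 + \frac{199828}{218603} = - \frac{5585106822}{218603}$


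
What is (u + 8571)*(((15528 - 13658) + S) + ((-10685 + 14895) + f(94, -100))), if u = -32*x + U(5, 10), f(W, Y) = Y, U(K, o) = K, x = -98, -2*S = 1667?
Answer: 60275808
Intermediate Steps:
S = -1667/2 (S = -½*1667 = -1667/2 ≈ -833.50)
u = 3141 (u = -32*(-98) + 5 = 3136 + 5 = 3141)
(u + 8571)*(((15528 - 13658) + S) + ((-10685 + 14895) + f(94, -100))) = (3141 + 8571)*(((15528 - 13658) - 1667/2) + ((-10685 + 14895) - 100)) = 11712*((1870 - 1667/2) + (4210 - 100)) = 11712*(2073/2 + 4110) = 11712*(10293/2) = 60275808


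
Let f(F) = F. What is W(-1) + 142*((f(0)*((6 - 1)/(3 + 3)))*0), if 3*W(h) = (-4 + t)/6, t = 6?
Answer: 1/9 ≈ 0.11111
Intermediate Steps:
W(h) = 1/9 (W(h) = ((-4 + 6)/6)/3 = ((1/6)*2)/3 = (1/3)*(1/3) = 1/9)
W(-1) + 142*((f(0)*((6 - 1)/(3 + 3)))*0) = 1/9 + 142*((0*((6 - 1)/(3 + 3)))*0) = 1/9 + 142*((0*(5/6))*0) = 1/9 + 142*(0*0) = 1/9 + 142*0 = 1/9 + 0 = 1/9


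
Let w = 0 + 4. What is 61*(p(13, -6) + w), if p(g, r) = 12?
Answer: 976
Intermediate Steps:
w = 4
61*(p(13, -6) + w) = 61*(12 + 4) = 61*16 = 976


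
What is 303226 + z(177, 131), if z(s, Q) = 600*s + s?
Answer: 409603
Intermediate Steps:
z(s, Q) = 601*s
303226 + z(177, 131) = 303226 + 601*177 = 303226 + 106377 = 409603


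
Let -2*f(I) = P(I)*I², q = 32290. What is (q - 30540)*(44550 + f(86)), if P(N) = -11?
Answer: 149149000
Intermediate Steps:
f(I) = 11*I²/2 (f(I) = -(-11)*I²/2 = 11*I²/2)
(q - 30540)*(44550 + f(86)) = (32290 - 30540)*(44550 + (11/2)*86²) = 1750*(44550 + (11/2)*7396) = 1750*(44550 + 40678) = 1750*85228 = 149149000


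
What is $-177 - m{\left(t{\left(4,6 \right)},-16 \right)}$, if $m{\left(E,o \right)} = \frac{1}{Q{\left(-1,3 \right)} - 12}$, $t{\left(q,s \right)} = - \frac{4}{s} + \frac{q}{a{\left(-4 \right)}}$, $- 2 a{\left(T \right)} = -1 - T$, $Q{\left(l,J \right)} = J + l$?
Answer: $- \frac{1769}{10} \approx -176.9$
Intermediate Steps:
$a{\left(T \right)} = \frac{1}{2} + \frac{T}{2}$ ($a{\left(T \right)} = - \frac{-1 - T}{2} = \frac{1}{2} + \frac{T}{2}$)
$t{\left(q,s \right)} = - \frac{4}{s} - \frac{2 q}{3}$ ($t{\left(q,s \right)} = - \frac{4}{s} + \frac{q}{\frac{1}{2} + \frac{1}{2} \left(-4\right)} = - \frac{4}{s} + \frac{q}{\frac{1}{2} - 2} = - \frac{4}{s} + \frac{q}{- \frac{3}{2}} = - \frac{4}{s} + q \left(- \frac{2}{3}\right) = - \frac{4}{s} - \frac{2 q}{3}$)
$m{\left(E,o \right)} = - \frac{1}{10}$ ($m{\left(E,o \right)} = \frac{1}{\left(3 - 1\right) - 12} = \frac{1}{2 - 12} = \frac{1}{-10} = - \frac{1}{10}$)
$-177 - m{\left(t{\left(4,6 \right)},-16 \right)} = -177 - - \frac{1}{10} = -177 + \frac{1}{10} = - \frac{1769}{10}$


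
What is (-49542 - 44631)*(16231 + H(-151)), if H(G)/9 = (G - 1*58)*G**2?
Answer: 4037427233850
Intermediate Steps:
H(G) = 9*G**2*(-58 + G) (H(G) = 9*((G - 1*58)*G**2) = 9*((G - 58)*G**2) = 9*((-58 + G)*G**2) = 9*(G**2*(-58 + G)) = 9*G**2*(-58 + G))
(-49542 - 44631)*(16231 + H(-151)) = (-49542 - 44631)*(16231 + 9*(-151)**2*(-58 - 151)) = -94173*(16231 + 9*22801*(-209)) = -94173*(16231 - 42888681) = -94173*(-42872450) = 4037427233850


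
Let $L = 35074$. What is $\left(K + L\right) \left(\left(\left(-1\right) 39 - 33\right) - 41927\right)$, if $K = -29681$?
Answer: $-226500607$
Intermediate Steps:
$\left(K + L\right) \left(\left(\left(-1\right) 39 - 33\right) - 41927\right) = \left(-29681 + 35074\right) \left(\left(\left(-1\right) 39 - 33\right) - 41927\right) = 5393 \left(\left(-39 - 33\right) - 41927\right) = 5393 \left(-72 - 41927\right) = 5393 \left(-41999\right) = -226500607$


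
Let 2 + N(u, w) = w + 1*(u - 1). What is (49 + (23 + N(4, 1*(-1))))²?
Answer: 5184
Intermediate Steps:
N(u, w) = -3 + u + w (N(u, w) = -2 + (w + 1*(u - 1)) = -2 + (w + 1*(-1 + u)) = -2 + (w + (-1 + u)) = -2 + (-1 + u + w) = -3 + u + w)
(49 + (23 + N(4, 1*(-1))))² = (49 + (23 + (-3 + 4 + 1*(-1))))² = (49 + (23 + (-3 + 4 - 1)))² = (49 + (23 + 0))² = (49 + 23)² = 72² = 5184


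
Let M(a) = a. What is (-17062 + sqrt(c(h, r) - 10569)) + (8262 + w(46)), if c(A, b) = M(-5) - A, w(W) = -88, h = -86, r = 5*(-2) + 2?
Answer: -8888 + 2*I*sqrt(2622) ≈ -8888.0 + 102.41*I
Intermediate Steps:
r = -8 (r = -10 + 2 = -8)
c(A, b) = -5 - A
(-17062 + sqrt(c(h, r) - 10569)) + (8262 + w(46)) = (-17062 + sqrt((-5 - 1*(-86)) - 10569)) + (8262 - 88) = (-17062 + sqrt((-5 + 86) - 10569)) + 8174 = (-17062 + sqrt(81 - 10569)) + 8174 = (-17062 + sqrt(-10488)) + 8174 = (-17062 + 2*I*sqrt(2622)) + 8174 = -8888 + 2*I*sqrt(2622)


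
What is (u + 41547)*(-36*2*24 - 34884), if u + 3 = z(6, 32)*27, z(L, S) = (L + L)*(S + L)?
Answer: -1971775872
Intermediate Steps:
z(L, S) = 2*L*(L + S) (z(L, S) = (2*L)*(L + S) = 2*L*(L + S))
u = 12309 (u = -3 + (2*6*(6 + 32))*27 = -3 + (2*6*38)*27 = -3 + 456*27 = -3 + 12312 = 12309)
(u + 41547)*(-36*2*24 - 34884) = (12309 + 41547)*(-36*2*24 - 34884) = 53856*(-72*24 - 34884) = 53856*(-1728 - 34884) = 53856*(-36612) = -1971775872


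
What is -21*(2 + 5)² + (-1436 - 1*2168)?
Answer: -4633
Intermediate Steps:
-21*(2 + 5)² + (-1436 - 1*2168) = -21*7² + (-1436 - 2168) = -21*49 - 3604 = -1029 - 3604 = -4633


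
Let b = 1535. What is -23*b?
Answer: -35305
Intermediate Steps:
-23*b = -23*1535 = -35305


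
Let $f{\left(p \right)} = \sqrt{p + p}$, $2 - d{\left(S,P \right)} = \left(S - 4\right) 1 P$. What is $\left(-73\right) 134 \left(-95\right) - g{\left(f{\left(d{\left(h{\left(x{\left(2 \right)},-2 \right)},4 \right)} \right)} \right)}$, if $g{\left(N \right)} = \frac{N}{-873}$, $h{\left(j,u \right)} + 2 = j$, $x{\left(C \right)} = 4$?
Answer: $929290 + \frac{2 \sqrt{5}}{873} \approx 9.2929 \cdot 10^{5}$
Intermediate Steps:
$h{\left(j,u \right)} = -2 + j$
$d{\left(S,P \right)} = 2 - P \left(-4 + S\right)$ ($d{\left(S,P \right)} = 2 - \left(S - 4\right) 1 P = 2 - \left(-4 + S\right) P = 2 - P \left(-4 + S\right)$)
$f{\left(p \right)} = \sqrt{2} \sqrt{p}$ ($f{\left(p \right)} = \sqrt{2 p} = \sqrt{2} \sqrt{p}$)
$g{\left(N \right)} = - \frac{N}{873}$ ($g{\left(N \right)} = N \left(- \frac{1}{873}\right) = - \frac{N}{873}$)
$\left(-73\right) 134 \left(-95\right) - g{\left(f{\left(d{\left(h{\left(x{\left(2 \right)},-2 \right)},4 \right)} \right)} \right)} = \left(-73\right) 134 \left(-95\right) - - \frac{\sqrt{2} \sqrt{2 + 4 \cdot 4 - 4 \left(-2 + 4\right)}}{873} = \left(-9782\right) \left(-95\right) - - \frac{\sqrt{2} \sqrt{2 + 16 - 4 \cdot 2}}{873} = 929290 - - \frac{\sqrt{2} \sqrt{2 + 16 - 8}}{873} = 929290 - - \frac{\sqrt{2} \sqrt{10}}{873} = 929290 - - \frac{2 \sqrt{5}}{873} = 929290 + \frac{2 \sqrt{5}}{873}$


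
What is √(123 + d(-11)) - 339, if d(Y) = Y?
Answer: -339 + 4*√7 ≈ -328.42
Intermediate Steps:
√(123 + d(-11)) - 339 = √(123 - 11) - 339 = √112 - 339 = 4*√7 - 339 = -339 + 4*√7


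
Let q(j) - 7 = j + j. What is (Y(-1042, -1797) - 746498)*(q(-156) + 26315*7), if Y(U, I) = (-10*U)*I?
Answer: -3580760668200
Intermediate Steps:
q(j) = 7 + 2*j (q(j) = 7 + (j + j) = 7 + 2*j)
Y(U, I) = -10*I*U
(Y(-1042, -1797) - 746498)*(q(-156) + 26315*7) = (-10*(-1797)*(-1042) - 746498)*((7 + 2*(-156)) + 26315*7) = (-18724740 - 746498)*((7 - 312) + 184205) = -19471238*(-305 + 184205) = -19471238*183900 = -3580760668200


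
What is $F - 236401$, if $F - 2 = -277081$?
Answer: $-513480$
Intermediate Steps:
$F = -277079$ ($F = 2 - 277081 = -277079$)
$F - 236401 = -277079 - 236401 = -513480$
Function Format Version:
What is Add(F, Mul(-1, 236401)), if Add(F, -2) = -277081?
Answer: -513480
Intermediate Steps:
F = -277079 (F = Add(2, -277081) = -277079)
Add(F, Mul(-1, 236401)) = Add(-277079, Mul(-1, 236401)) = Add(-277079, -236401) = -513480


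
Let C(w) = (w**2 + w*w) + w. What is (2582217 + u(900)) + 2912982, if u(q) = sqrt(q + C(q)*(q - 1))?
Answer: 5495199 + 900*sqrt(1799) ≈ 5.5334e+6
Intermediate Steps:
C(w) = w + 2*w**2 (C(w) = (w**2 + w**2) + w = 2*w**2 + w = w + 2*w**2)
u(q) = sqrt(q + q*(1 + 2*q)*(-1 + q)) (u(q) = sqrt(q + (q*(1 + 2*q))*(q - 1)) = sqrt(q + (q*(1 + 2*q))*(-1 + q)) = sqrt(q + q*(1 + 2*q)*(-1 + q)))
(2582217 + u(900)) + 2912982 = (2582217 + sqrt(900**2*(-1 + 2*900))) + 2912982 = (2582217 + sqrt(810000*(-1 + 1800))) + 2912982 = (2582217 + sqrt(810000*1799)) + 2912982 = (2582217 + sqrt(1457190000)) + 2912982 = (2582217 + 900*sqrt(1799)) + 2912982 = 5495199 + 900*sqrt(1799)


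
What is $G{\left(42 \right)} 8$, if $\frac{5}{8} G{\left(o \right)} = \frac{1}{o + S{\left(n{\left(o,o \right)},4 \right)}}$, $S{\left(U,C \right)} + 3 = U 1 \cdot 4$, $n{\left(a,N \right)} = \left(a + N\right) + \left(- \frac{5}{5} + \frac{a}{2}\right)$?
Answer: $\frac{64}{2275} \approx 0.028132$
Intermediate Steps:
$n{\left(a,N \right)} = -1 + N + \frac{3 a}{2}$ ($n{\left(a,N \right)} = \left(N + a\right) + \left(\left(-5\right) \frac{1}{5} + a \frac{1}{2}\right) = \left(N + a\right) + \left(-1 + \frac{a}{2}\right) = -1 + N + \frac{3 a}{2}$)
$S{\left(U,C \right)} = -3 + 4 U$ ($S{\left(U,C \right)} = -3 + U 1 \cdot 4 = -3 + U 4 = -3 + 4 U$)
$G{\left(o \right)} = \frac{8}{5 \left(-7 + 11 o\right)}$ ($G{\left(o \right)} = \frac{8}{5 \left(o + \left(-3 + 4 \left(-1 + o + \frac{3 o}{2}\right)\right)\right)} = \frac{8}{5 \left(o + \left(-3 + 4 \left(-1 + \frac{5 o}{2}\right)\right)\right)} = \frac{8}{5 \left(o + \left(-3 + \left(-4 + 10 o\right)\right)\right)} = \frac{8}{5 \left(o + \left(-7 + 10 o\right)\right)} = \frac{8}{5 \left(-7 + 11 o\right)}$)
$G{\left(42 \right)} 8 = \frac{8}{5 \left(-7 + 11 \cdot 42\right)} 8 = \frac{8}{5 \left(-7 + 462\right)} 8 = \frac{8}{5 \cdot 455} \cdot 8 = \frac{8}{5} \cdot \frac{1}{455} \cdot 8 = \frac{8}{2275} \cdot 8 = \frac{64}{2275}$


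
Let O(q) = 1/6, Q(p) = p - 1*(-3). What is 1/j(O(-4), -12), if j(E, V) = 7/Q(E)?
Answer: 19/42 ≈ 0.45238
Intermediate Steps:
Q(p) = 3 + p (Q(p) = p + 3 = 3 + p)
O(q) = ⅙
j(E, V) = 7/(3 + E)
1/j(O(-4), -12) = 1/(7/(3 + ⅙)) = 1/(7/(19/6)) = 1/(7*(6/19)) = 1/(42/19) = 19/42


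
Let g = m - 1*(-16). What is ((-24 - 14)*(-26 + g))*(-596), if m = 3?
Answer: -158536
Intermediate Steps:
g = 19 (g = 3 - 1*(-16) = 3 + 16 = 19)
((-24 - 14)*(-26 + g))*(-596) = ((-24 - 14)*(-26 + 19))*(-596) = -38*(-7)*(-596) = 266*(-596) = -158536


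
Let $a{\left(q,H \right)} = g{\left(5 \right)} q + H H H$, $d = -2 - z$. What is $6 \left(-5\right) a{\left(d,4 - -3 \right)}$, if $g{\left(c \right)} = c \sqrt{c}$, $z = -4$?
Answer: $-10290 - 300 \sqrt{5} \approx -10961.0$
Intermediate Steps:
$g{\left(c \right)} = c^{\frac{3}{2}}$
$d = 2$ ($d = -2 - -4 = -2 + 4 = 2$)
$a{\left(q,H \right)} = H^{3} + 5 q \sqrt{5}$ ($a{\left(q,H \right)} = 5^{\frac{3}{2}} q + H H H = 5 \sqrt{5} q + H^{2} H = 5 q \sqrt{5} + H^{3} = H^{3} + 5 q \sqrt{5}$)
$6 \left(-5\right) a{\left(d,4 - -3 \right)} = 6 \left(-5\right) \left(\left(4 - -3\right)^{3} + 5 \cdot 2 \sqrt{5}\right) = - 30 \left(\left(4 + 3\right)^{3} + 10 \sqrt{5}\right) = - 30 \left(7^{3} + 10 \sqrt{5}\right) = - 30 \left(343 + 10 \sqrt{5}\right) = -10290 - 300 \sqrt{5}$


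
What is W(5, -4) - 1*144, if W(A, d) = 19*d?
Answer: -220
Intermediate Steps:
W(5, -4) - 1*144 = 19*(-4) - 1*144 = -76 - 144 = -220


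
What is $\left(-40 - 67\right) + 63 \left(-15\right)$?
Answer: $-1052$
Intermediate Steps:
$\left(-40 - 67\right) + 63 \left(-15\right) = -107 - 945 = -1052$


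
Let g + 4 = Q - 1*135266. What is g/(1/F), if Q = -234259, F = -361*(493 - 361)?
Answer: 17608795908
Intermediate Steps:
F = -47652 (F = -361*132 = -47652)
g = -369529 (g = -4 + (-234259 - 1*135266) = -4 + (-234259 - 135266) = -4 - 369525 = -369529)
g/(1/F) = -369529/(1/(-47652)) = -369529/(-1/47652) = -369529*(-47652) = 17608795908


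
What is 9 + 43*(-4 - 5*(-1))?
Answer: 52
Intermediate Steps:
9 + 43*(-4 - 5*(-1)) = 9 + 43*(-4 + 5) = 9 + 43*1 = 9 + 43 = 52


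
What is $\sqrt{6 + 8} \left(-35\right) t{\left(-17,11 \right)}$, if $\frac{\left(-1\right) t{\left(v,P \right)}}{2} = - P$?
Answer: $- 770 \sqrt{14} \approx -2881.1$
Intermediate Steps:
$t{\left(v,P \right)} = 2 P$ ($t{\left(v,P \right)} = - 2 \left(- P\right) = 2 P$)
$\sqrt{6 + 8} \left(-35\right) t{\left(-17,11 \right)} = \sqrt{6 + 8} \left(-35\right) 2 \cdot 11 = \sqrt{14} \left(-35\right) 22 = - 35 \sqrt{14} \cdot 22 = - 770 \sqrt{14}$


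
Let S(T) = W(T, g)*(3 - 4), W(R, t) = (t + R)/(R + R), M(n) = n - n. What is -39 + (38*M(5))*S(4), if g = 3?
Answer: -39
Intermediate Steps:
M(n) = 0
W(R, t) = (R + t)/(2*R) (W(R, t) = (R + t)/((2*R)) = (R + t)*(1/(2*R)) = (R + t)/(2*R))
S(T) = -(3 + T)/(2*T) (S(T) = ((T + 3)/(2*T))*(3 - 4) = ((3 + T)/(2*T))*(-1) = -(3 + T)/(2*T))
-39 + (38*M(5))*S(4) = -39 + (38*0)*((½)*(-3 - 1*4)/4) = -39 + 0*((½)*(¼)*(-3 - 4)) = -39 + 0*((½)*(¼)*(-7)) = -39 + 0*(-7/8) = -39 + 0 = -39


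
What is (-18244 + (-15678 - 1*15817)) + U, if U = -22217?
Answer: -71956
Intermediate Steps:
(-18244 + (-15678 - 1*15817)) + U = (-18244 + (-15678 - 1*15817)) - 22217 = (-18244 + (-15678 - 15817)) - 22217 = (-18244 - 31495) - 22217 = -49739 - 22217 = -71956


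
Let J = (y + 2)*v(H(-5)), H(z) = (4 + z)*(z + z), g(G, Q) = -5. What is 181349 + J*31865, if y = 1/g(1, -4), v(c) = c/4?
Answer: 649483/2 ≈ 3.2474e+5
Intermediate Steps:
H(z) = 2*z*(4 + z) (H(z) = (4 + z)*(2*z) = 2*z*(4 + z))
v(c) = c/4 (v(c) = c*(1/4) = c/4)
y = -1/5 (y = 1/(-5) = -1/5 ≈ -0.20000)
J = 9/2 (J = (-1/5 + 2)*((2*(-5)*(4 - 5))/4) = 9*((2*(-5)*(-1))/4)/5 = 9*((1/4)*10)/5 = (9/5)*(5/2) = 9/2 ≈ 4.5000)
181349 + J*31865 = 181349 + (9/2)*31865 = 181349 + 286785/2 = 649483/2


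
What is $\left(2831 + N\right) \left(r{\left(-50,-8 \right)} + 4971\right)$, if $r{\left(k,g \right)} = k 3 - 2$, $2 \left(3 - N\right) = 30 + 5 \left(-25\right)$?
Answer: $\frac{27771897}{2} \approx 1.3886 \cdot 10^{7}$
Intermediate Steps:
$N = \frac{101}{2}$ ($N = 3 - \frac{30 + 5 \left(-25\right)}{2} = 3 - \frac{30 - 125}{2} = 3 - - \frac{95}{2} = 3 + \frac{95}{2} = \frac{101}{2} \approx 50.5$)
$r{\left(k,g \right)} = -2 + 3 k$ ($r{\left(k,g \right)} = 3 k - 2 = -2 + 3 k$)
$\left(2831 + N\right) \left(r{\left(-50,-8 \right)} + 4971\right) = \left(2831 + \frac{101}{2}\right) \left(\left(-2 + 3 \left(-50\right)\right) + 4971\right) = \frac{5763 \left(\left(-2 - 150\right) + 4971\right)}{2} = \frac{5763 \left(-152 + 4971\right)}{2} = \frac{5763}{2} \cdot 4819 = \frac{27771897}{2}$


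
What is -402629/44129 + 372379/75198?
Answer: -13844182651/3318412542 ≈ -4.1719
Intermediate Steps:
-402629/44129 + 372379/75198 = -13844182651/3318412542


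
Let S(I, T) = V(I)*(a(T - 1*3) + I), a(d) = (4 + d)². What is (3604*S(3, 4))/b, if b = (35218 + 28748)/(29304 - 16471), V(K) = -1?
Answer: -92500264/4569 ≈ -20245.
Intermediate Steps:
b = 63966/12833 ≈ 4.9845
S(I, T) = -I - (1 + T)² (S(I, T) = -((4 + (T - 1*3))² + I) = -((4 + (T - 3))² + I) = -((4 + (-3 + T))² + I) = -((1 + T)² + I) = -(I + (1 + T)²) = -I - (1 + T)²)
(3604*S(3, 4))/b = (3604*(-1*3 - (1 + 4)²))/(63966/12833) = (3604*(-3 - 1*5²))*(12833/63966) = (3604*(-3 - 1*25))*(12833/63966) = (3604*(-3 - 25))*(12833/63966) = (3604*(-28))*(12833/63966) = -100912*12833/63966 = -92500264/4569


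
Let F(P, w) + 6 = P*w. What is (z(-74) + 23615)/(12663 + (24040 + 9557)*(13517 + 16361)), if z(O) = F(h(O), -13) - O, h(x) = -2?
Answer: 7903/334607943 ≈ 2.3619e-5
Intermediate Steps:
F(P, w) = -6 + P*w
z(O) = 20 - O (z(O) = (-6 - 2*(-13)) - O = (-6 + 26) - O = 20 - O)
(z(-74) + 23615)/(12663 + (24040 + 9557)*(13517 + 16361)) = ((20 - 1*(-74)) + 23615)/(12663 + (24040 + 9557)*(13517 + 16361)) = ((20 + 74) + 23615)/(12663 + 33597*29878) = (94 + 23615)/(12663 + 1003811166) = 23709/1003823829 = 23709*(1/1003823829) = 7903/334607943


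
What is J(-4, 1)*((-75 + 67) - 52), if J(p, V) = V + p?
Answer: 180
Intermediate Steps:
J(-4, 1)*((-75 + 67) - 52) = (1 - 4)*((-75 + 67) - 52) = -3*(-8 - 52) = -3*(-60) = 180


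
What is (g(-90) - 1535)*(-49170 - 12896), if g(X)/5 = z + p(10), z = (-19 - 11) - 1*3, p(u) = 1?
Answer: 105201870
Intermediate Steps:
z = -33 (z = -30 - 3 = -33)
g(X) = -160 (g(X) = 5*(-33 + 1) = 5*(-32) = -160)
(g(-90) - 1535)*(-49170 - 12896) = (-160 - 1535)*(-49170 - 12896) = -1695*(-62066) = 105201870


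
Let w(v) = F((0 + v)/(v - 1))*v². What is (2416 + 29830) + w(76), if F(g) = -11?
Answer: -31290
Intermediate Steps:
w(v) = -11*v²
(2416 + 29830) + w(76) = (2416 + 29830) - 11*76² = 32246 - 11*5776 = 32246 - 63536 = -31290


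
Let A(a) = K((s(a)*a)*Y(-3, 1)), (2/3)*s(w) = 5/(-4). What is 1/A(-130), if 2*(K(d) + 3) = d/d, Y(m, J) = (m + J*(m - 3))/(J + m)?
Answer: -2/5 ≈ -0.40000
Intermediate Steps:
Y(m, J) = (m + J*(-3 + m))/(J + m)
s(w) = -15/8 (s(w) = 3*(5/(-4))/2 = 3*(5*(-1/4))/2 = (3/2)*(-5/4) = -15/8)
K(d) = -5/2 (K(d) = -3 + (d/d)/2 = -3 + (1/2)*1 = -3 + 1/2 = -5/2)
A(a) = -5/2
1/A(-130) = 1/(-5/2) = -2/5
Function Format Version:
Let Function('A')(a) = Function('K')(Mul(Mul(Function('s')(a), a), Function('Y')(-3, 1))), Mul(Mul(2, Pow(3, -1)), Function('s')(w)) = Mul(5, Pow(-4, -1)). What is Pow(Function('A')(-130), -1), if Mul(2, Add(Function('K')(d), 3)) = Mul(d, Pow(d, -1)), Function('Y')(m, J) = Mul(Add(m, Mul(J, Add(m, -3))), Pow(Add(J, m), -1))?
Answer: Rational(-2, 5) ≈ -0.40000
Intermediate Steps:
Function('Y')(m, J) = Mul(Pow(Add(J, m), -1), Add(m, Mul(J, Add(-3, m)))) (Function('Y')(m, J) = Mul(Add(m, Mul(J, Add(-3, m))), Pow(Add(J, m), -1)) = Mul(Pow(Add(J, m), -1), Add(m, Mul(J, Add(-3, m)))))
Function('s')(w) = Rational(-15, 8) (Function('s')(w) = Mul(Rational(3, 2), Mul(5, Pow(-4, -1))) = Mul(Rational(3, 2), Mul(5, Rational(-1, 4))) = Mul(Rational(3, 2), Rational(-5, 4)) = Rational(-15, 8))
Function('K')(d) = Rational(-5, 2) (Function('K')(d) = Add(-3, Mul(Rational(1, 2), Mul(d, Pow(d, -1)))) = Add(-3, Mul(Rational(1, 2), 1)) = Add(-3, Rational(1, 2)) = Rational(-5, 2))
Function('A')(a) = Rational(-5, 2)
Pow(Function('A')(-130), -1) = Pow(Rational(-5, 2), -1) = Rational(-2, 5)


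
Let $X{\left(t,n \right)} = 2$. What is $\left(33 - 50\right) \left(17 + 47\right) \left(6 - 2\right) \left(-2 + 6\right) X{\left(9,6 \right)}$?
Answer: $-34816$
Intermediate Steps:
$\left(33 - 50\right) \left(17 + 47\right) \left(6 - 2\right) \left(-2 + 6\right) X{\left(9,6 \right)} = \left(33 - 50\right) \left(17 + 47\right) \left(6 - 2\right) \left(-2 + 6\right) 2 = \left(-17\right) 64 \cdot 4 \cdot 4 \cdot 2 = \left(-1088\right) 16 \cdot 2 = \left(-17408\right) 2 = -34816$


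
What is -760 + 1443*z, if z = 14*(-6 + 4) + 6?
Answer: -32506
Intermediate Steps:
z = -22 (z = 14*(-2) + 6 = -28 + 6 = -22)
-760 + 1443*z = -760 + 1443*(-22) = -760 - 31746 = -32506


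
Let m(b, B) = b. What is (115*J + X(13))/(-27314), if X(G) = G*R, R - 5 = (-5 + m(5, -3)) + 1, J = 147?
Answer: -16983/27314 ≈ -0.62177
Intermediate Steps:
R = 6 (R = 5 + ((-5 + 5) + 1) = 5 + (0 + 1) = 5 + 1 = 6)
X(G) = 6*G (X(G) = G*6 = 6*G)
(115*J + X(13))/(-27314) = (115*147 + 6*13)/(-27314) = (16905 + 78)*(-1/27314) = 16983*(-1/27314) = -16983/27314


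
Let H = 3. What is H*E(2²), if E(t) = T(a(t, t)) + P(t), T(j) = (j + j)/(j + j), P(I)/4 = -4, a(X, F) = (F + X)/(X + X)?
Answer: -45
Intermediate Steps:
a(X, F) = (F + X)/(2*X) (a(X, F) = (F + X)/((2*X)) = (F + X)*(1/(2*X)) = (F + X)/(2*X))
P(I) = -16 (P(I) = 4*(-4) = -16)
T(j) = 1 (T(j) = (2*j)/((2*j)) = (2*j)*(1/(2*j)) = 1)
E(t) = -15 (E(t) = 1 - 16 = -15)
H*E(2²) = 3*(-15) = -45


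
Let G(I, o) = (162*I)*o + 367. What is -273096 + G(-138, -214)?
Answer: 4511455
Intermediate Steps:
G(I, o) = 367 + 162*I*o (G(I, o) = 162*I*o + 367 = 367 + 162*I*o)
-273096 + G(-138, -214) = -273096 + (367 + 162*(-138)*(-214)) = -273096 + (367 + 4784184) = -273096 + 4784551 = 4511455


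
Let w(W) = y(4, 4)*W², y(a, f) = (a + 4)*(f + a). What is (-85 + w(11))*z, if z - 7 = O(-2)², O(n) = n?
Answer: 84249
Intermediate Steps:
y(a, f) = (4 + a)*(a + f)
z = 11 (z = 7 + (-2)² = 7 + 4 = 11)
w(W) = 64*W² (w(W) = (4² + 4*4 + 4*4 + 4*4)*W² = (16 + 16 + 16 + 16)*W² = 64*W²)
(-85 + w(11))*z = (-85 + 64*11²)*11 = (-85 + 64*121)*11 = (-85 + 7744)*11 = 7659*11 = 84249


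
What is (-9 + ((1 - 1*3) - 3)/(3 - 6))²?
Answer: 484/9 ≈ 53.778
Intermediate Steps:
(-9 + ((1 - 1*3) - 3)/(3 - 6))² = (-9 + ((1 - 3) - 3)/(-3))² = (-9 + (-2 - 3)*(-⅓))² = (-9 - 5*(-⅓))² = (-9 + 5/3)² = (-22/3)² = 484/9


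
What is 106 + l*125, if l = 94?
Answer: 11856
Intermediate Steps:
106 + l*125 = 106 + 94*125 = 106 + 11750 = 11856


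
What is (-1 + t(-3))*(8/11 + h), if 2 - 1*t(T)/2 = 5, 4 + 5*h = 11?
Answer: -819/55 ≈ -14.891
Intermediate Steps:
h = 7/5 (h = -4/5 + (1/5)*11 = -4/5 + 11/5 = 7/5 ≈ 1.4000)
t(T) = -6 (t(T) = 4 - 2*5 = 4 - 10 = -6)
(-1 + t(-3))*(8/11 + h) = (-1 - 6)*(8/11 + 7/5) = -7*(8*(1/11) + 7/5) = -7*(8/11 + 7/5) = -7*117/55 = -819/55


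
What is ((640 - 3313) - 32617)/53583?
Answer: -35290/53583 ≈ -0.65860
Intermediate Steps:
((640 - 3313) - 32617)/53583 = (-2673 - 32617)*(1/53583) = -35290*1/53583 = -35290/53583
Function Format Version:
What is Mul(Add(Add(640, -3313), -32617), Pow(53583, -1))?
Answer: Rational(-35290, 53583) ≈ -0.65860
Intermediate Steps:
Mul(Add(Add(640, -3313), -32617), Pow(53583, -1)) = Mul(Add(-2673, -32617), Rational(1, 53583)) = Mul(-35290, Rational(1, 53583)) = Rational(-35290, 53583)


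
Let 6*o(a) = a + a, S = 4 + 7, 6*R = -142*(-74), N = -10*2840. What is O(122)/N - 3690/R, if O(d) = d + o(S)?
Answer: -6655949/3152400 ≈ -2.1114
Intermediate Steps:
N = -28400
R = 5254/3 (R = (-142*(-74))/6 = (⅙)*10508 = 5254/3 ≈ 1751.3)
S = 11
o(a) = a/3 (o(a) = (a + a)/6 = (2*a)/6 = a/3)
O(d) = 11/3 + d (O(d) = d + (⅓)*11 = d + 11/3 = 11/3 + d)
O(122)/N - 3690/R = (11/3 + 122)/(-28400) - 3690/5254/3 = (377/3)*(-1/28400) - 3690*3/5254 = -377/85200 - 5535/2627 = -6655949/3152400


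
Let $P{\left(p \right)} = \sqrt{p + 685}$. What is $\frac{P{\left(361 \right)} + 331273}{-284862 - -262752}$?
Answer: $- \frac{331273}{22110} - \frac{\sqrt{1046}}{22110} \approx -14.984$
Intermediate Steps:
$P{\left(p \right)} = \sqrt{685 + p}$
$\frac{P{\left(361 \right)} + 331273}{-284862 - -262752} = \frac{\sqrt{685 + 361} + 331273}{-284862 - -262752} = \frac{\sqrt{1046} + 331273}{-284862 + 262752} = \frac{331273 + \sqrt{1046}}{-22110} = \left(331273 + \sqrt{1046}\right) \left(- \frac{1}{22110}\right) = - \frac{331273}{22110} - \frac{\sqrt{1046}}{22110}$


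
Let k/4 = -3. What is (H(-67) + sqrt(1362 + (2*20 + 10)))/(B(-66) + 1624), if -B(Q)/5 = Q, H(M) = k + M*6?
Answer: -207/977 + sqrt(353)/977 ≈ -0.19264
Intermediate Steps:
k = -12 (k = 4*(-3) = -12)
H(M) = -12 + 6*M (H(M) = -12 + M*6 = -12 + 6*M)
B(Q) = -5*Q
(H(-67) + sqrt(1362 + (2*20 + 10)))/(B(-66) + 1624) = ((-12 + 6*(-67)) + sqrt(1362 + (2*20 + 10)))/(-5*(-66) + 1624) = ((-12 - 402) + sqrt(1362 + (40 + 10)))/(330 + 1624) = (-414 + sqrt(1362 + 50))/1954 = (-414 + sqrt(1412))*(1/1954) = (-414 + 2*sqrt(353))*(1/1954) = -207/977 + sqrt(353)/977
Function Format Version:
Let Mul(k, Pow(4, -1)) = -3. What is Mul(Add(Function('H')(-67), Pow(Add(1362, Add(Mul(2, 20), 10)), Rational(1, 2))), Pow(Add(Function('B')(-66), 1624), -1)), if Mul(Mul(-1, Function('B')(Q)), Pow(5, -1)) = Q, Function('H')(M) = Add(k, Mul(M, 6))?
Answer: Add(Rational(-207, 977), Mul(Rational(1, 977), Pow(353, Rational(1, 2)))) ≈ -0.19264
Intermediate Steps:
k = -12 (k = Mul(4, -3) = -12)
Function('H')(M) = Add(-12, Mul(6, M)) (Function('H')(M) = Add(-12, Mul(M, 6)) = Add(-12, Mul(6, M)))
Function('B')(Q) = Mul(-5, Q)
Mul(Add(Function('H')(-67), Pow(Add(1362, Add(Mul(2, 20), 10)), Rational(1, 2))), Pow(Add(Function('B')(-66), 1624), -1)) = Mul(Add(Add(-12, Mul(6, -67)), Pow(Add(1362, Add(Mul(2, 20), 10)), Rational(1, 2))), Pow(Add(Mul(-5, -66), 1624), -1)) = Mul(Add(Add(-12, -402), Pow(Add(1362, Add(40, 10)), Rational(1, 2))), Pow(Add(330, 1624), -1)) = Mul(Add(-414, Pow(Add(1362, 50), Rational(1, 2))), Pow(1954, -1)) = Mul(Add(-414, Pow(1412, Rational(1, 2))), Rational(1, 1954)) = Mul(Add(-414, Mul(2, Pow(353, Rational(1, 2)))), Rational(1, 1954)) = Add(Rational(-207, 977), Mul(Rational(1, 977), Pow(353, Rational(1, 2))))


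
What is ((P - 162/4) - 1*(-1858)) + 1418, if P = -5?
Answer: 6461/2 ≈ 3230.5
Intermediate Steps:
((P - 162/4) - 1*(-1858)) + 1418 = ((-5 - 162/4) - 1*(-1858)) + 1418 = ((-5 - 162/4) + 1858) + 1418 = ((-5 - 9*9/2) + 1858) + 1418 = ((-5 - 81/2) + 1858) + 1418 = (-91/2 + 1858) + 1418 = 3625/2 + 1418 = 6461/2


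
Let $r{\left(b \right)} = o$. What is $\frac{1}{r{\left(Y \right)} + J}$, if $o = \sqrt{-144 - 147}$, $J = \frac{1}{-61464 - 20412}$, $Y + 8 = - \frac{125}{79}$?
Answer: $- \frac{81876}{1950770698417} - \frac{6703679376 i \sqrt{291}}{1950770698417} \approx -4.1971 \cdot 10^{-8} - 0.058621 i$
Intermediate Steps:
$Y = - \frac{757}{79}$ ($Y = -8 - \frac{125}{79} = - \frac{757}{79} \approx -9.5823$)
$J = - \frac{1}{81876}$ ($J = \frac{1}{-81876} = - \frac{1}{81876} \approx -1.2214 \cdot 10^{-5}$)
$o = i \sqrt{291}$ ($o = \sqrt{-291} = i \sqrt{291} \approx 17.059 i$)
$r{\left(b \right)} = i \sqrt{291}$
$\frac{1}{r{\left(Y \right)} + J} = \frac{1}{i \sqrt{291} - \frac{1}{81876}} = \frac{1}{- \frac{1}{81876} + i \sqrt{291}}$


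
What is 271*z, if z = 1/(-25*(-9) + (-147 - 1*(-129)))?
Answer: 271/207 ≈ 1.3092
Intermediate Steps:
z = 1/207 (z = 1/(225 + (-147 + 129)) = 1/(225 - 18) = 1/207 ≈ 0.0048309)
271*z = 271*(1/207) = 271/207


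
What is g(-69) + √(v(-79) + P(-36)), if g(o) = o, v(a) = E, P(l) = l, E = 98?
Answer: -69 + √62 ≈ -61.126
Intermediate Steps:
v(a) = 98
g(-69) + √(v(-79) + P(-36)) = -69 + √(98 - 36) = -69 + √62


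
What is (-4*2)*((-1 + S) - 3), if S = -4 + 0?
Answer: 64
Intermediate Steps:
S = -4
(-4*2)*((-1 + S) - 3) = (-4*2)*((-1 - 4) - 3) = -8*(-5 - 3) = -8*(-8) = 64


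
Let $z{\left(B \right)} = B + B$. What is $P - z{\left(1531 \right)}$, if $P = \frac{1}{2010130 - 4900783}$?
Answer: $- \frac{8851179487}{2890653} \approx -3062.0$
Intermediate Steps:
$z{\left(B \right)} = 2 B$
$P = - \frac{1}{2890653}$ ($P = \frac{1}{-2890653} = - \frac{1}{2890653} \approx -3.4594 \cdot 10^{-7}$)
$P - z{\left(1531 \right)} = - \frac{1}{2890653} - 2 \cdot 1531 = - \frac{1}{2890653} - 3062 = - \frac{8851179487}{2890653}$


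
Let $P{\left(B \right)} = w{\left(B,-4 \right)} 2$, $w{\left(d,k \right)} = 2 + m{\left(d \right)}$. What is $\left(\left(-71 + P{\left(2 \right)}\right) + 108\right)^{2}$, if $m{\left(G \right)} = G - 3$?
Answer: $1521$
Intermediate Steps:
$m{\left(G \right)} = -3 + G$
$w{\left(d,k \right)} = -1 + d$ ($w{\left(d,k \right)} = 2 + \left(-3 + d\right) = -1 + d$)
$P{\left(B \right)} = -2 + 2 B$ ($P{\left(B \right)} = \left(-1 + B\right) 2 = -2 + 2 B$)
$\left(\left(-71 + P{\left(2 \right)}\right) + 108\right)^{2} = \left(\left(-71 + \left(-2 + 2 \cdot 2\right)\right) + 108\right)^{2} = \left(\left(-71 + \left(-2 + 4\right)\right) + 108\right)^{2} = \left(\left(-71 + 2\right) + 108\right)^{2} = \left(-69 + 108\right)^{2} = 39^{2} = 1521$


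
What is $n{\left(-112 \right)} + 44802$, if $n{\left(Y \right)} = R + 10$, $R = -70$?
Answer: $44742$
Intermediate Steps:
$n{\left(Y \right)} = -60$ ($n{\left(Y \right)} = -70 + 10 = -60$)
$n{\left(-112 \right)} + 44802 = -60 + 44802 = 44742$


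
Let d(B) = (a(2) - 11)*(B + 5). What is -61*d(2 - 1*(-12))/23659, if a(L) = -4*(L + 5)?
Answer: 45201/23659 ≈ 1.9105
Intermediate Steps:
a(L) = -20 - 4*L (a(L) = -4*(5 + L) = -20 - 4*L)
d(B) = -195 - 39*B (d(B) = ((-20 - 4*2) - 11)*(B + 5) = ((-20 - 8) - 11)*(5 + B) = (-28 - 11)*(5 + B) = -39*(5 + B) = -195 - 39*B)
-61*d(2 - 1*(-12))/23659 = -61*(-195 - 39*(2 - 1*(-12)))/23659 = -61*(-195 - 39*(2 + 12))*(1/23659) = -61*(-195 - 39*14)*(1/23659) = -61*(-195 - 546)*(1/23659) = -61*(-741)*(1/23659) = 45201*(1/23659) = 45201/23659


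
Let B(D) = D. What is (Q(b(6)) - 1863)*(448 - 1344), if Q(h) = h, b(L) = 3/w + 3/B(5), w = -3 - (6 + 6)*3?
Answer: 108470656/65 ≈ 1.6688e+6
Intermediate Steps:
w = -39 (w = -3 - 12*3 = -3 - 1*36 = -3 - 36 = -39)
b(L) = 34/65 (b(L) = 3/(-39) + 3/5 = 3*(-1/39) + 3*(⅕) = -1/13 + ⅗ = 34/65)
(Q(b(6)) - 1863)*(448 - 1344) = (34/65 - 1863)*(448 - 1344) = -121061/65*(-896) = 108470656/65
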